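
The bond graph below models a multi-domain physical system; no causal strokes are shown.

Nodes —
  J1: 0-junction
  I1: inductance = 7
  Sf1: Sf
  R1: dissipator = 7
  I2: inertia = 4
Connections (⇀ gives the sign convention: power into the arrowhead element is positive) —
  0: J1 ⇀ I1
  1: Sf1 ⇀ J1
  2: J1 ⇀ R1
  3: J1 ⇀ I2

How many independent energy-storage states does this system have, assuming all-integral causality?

2  (I1, I2 all integral)

β1 →Sf1  (Sf1: flow source, stroke at near end)
β0 →I1  (I1 outputs flow p/I1)
β3 →I2  (I2: I, integral causality)
β2 →J1  (J1 needs exactly one e-in)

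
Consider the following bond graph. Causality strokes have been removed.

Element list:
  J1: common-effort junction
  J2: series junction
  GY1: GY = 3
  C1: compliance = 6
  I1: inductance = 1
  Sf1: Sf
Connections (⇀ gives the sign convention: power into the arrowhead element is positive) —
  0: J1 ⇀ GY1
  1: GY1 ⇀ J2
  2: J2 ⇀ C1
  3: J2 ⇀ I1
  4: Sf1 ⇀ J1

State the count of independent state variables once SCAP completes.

2  (C1, I1 all integral)

bond 4 |Sf1  (Sf1 fixes flow; stroke at Sf1)
bond 0 |J1  (closing 0-jn rule on J1)
bond 1 |J2  (GY1: gyrator matches bond 0)
bond 2 |J2  (C1 integral (e out))
bond 3 |I1  (J2 needs exactly one f-in)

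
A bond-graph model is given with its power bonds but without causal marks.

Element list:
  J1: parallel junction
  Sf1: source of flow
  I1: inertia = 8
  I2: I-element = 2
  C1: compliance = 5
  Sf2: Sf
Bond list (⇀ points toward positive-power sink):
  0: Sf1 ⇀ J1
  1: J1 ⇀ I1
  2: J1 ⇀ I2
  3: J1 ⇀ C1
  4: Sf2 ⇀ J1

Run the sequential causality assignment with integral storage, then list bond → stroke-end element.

β0 |Sf1
β1 |I1
β2 |I2
β3 |J1
β4 |Sf2

b0 stroke→Sf1  (Sf1 fixes flow; stroke at Sf1)
b4 stroke→Sf2  (Sf2: flow source, stroke at near end)
b1 stroke→I1  (prefer integral on I1)
b2 stroke→I2  (I2 integral (f out))
b3 stroke→J1  (only one effort-in slot at J1)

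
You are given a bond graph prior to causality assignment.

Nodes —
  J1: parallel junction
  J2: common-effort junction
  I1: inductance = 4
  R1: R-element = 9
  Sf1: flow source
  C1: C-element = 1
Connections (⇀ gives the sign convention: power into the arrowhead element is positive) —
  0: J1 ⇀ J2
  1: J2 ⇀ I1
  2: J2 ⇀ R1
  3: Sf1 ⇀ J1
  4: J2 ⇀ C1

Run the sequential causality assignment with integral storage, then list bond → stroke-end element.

#0 stroke→J1
#1 stroke→I1
#2 stroke→R1
#3 stroke→Sf1
#4 stroke→J2

β3 stroke→Sf1  (Sf1: flow source, stroke at near end)
β0 stroke→J1  (only one effort-in slot at J1)
β1 stroke→I1  (prefer integral on I1)
β4 stroke→J2  (C1 outputs effort q/C1)
β2 stroke→R1  (J2 effort already set via bond 4)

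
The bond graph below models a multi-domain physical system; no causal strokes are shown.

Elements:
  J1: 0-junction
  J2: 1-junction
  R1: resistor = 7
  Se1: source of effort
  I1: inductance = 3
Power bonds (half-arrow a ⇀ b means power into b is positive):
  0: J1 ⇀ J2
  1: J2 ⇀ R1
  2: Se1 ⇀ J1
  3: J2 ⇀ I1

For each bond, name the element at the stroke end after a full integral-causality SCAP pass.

bond 2 |J1  (Se1: effort source, stroke at far end)
bond 0 |J2  (J1 effort already set via bond 2)
bond 3 |I1  (I1: I, integral causality)
bond 1 |J2  (common-f at J2 fixed by 3)

β0 stroke→J2
β1 stroke→J2
β2 stroke→J1
β3 stroke→I1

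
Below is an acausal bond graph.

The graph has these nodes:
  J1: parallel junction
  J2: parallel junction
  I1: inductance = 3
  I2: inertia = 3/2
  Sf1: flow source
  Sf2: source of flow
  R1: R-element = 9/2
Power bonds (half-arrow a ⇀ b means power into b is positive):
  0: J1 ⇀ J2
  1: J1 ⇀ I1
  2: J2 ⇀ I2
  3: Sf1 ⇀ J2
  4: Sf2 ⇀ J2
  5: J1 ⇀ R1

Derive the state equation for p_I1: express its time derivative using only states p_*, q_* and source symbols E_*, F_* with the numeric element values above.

dp_I1/dt = 9*F_Sf1/2 + 9*F_Sf2/2 - 3*p_I1/2 - 3*p_I2

b3 stroke→Sf1  (source Sf1 imposes f)
b4 stroke→Sf2  (Sf2 fixes flow; stroke at Sf2)
b1 stroke→I1  (I1 outputs flow p/I1)
b2 stroke→I2  (prefer integral on I2)
b0 stroke→J2  (J2 needs exactly one e-in)
b5 stroke→J1  (only one effort-in slot at J1)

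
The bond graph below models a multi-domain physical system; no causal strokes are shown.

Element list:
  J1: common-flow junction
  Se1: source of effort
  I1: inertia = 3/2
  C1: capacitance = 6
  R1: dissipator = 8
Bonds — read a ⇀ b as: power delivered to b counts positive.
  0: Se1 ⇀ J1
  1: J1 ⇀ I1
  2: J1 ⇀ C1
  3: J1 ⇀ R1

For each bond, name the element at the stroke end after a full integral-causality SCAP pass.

β0 stroke→J1  (source Se1 imposes e)
β1 stroke→I1  (I1 integral (f out))
β2 stroke→J1  (1-jn J1 has f-setter on 1)
β3 stroke→J1  (common-f at J1 fixed by 1)

β0 stroke→J1
β1 stroke→I1
β2 stroke→J1
β3 stroke→J1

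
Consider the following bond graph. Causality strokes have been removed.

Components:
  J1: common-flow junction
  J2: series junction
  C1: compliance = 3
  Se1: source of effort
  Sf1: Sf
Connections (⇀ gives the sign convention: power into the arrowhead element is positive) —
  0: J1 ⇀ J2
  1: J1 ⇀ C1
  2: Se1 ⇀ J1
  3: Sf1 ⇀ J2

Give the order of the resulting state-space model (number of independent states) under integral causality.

β2 stroke→J1  (Se1: effort source, stroke at far end)
β3 stroke→Sf1  (Sf1 (Sf) sets flow on bond)
β0 stroke→J2  (1-jn J2 has f-setter on 3)
β1 stroke→J1  (J1: bond 0 brought flow, rest push out)

1  (C1 all integral)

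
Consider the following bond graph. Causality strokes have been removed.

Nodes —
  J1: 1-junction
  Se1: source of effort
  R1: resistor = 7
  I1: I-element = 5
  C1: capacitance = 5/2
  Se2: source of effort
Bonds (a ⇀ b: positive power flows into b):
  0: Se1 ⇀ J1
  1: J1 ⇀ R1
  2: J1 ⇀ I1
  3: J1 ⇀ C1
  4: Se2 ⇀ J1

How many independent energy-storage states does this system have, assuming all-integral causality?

2  (C1, I1 all integral)

β0 |J1  (Se1 fixes effort; stroke away)
β4 |J1  (Se2 (Se) sets effort on bond)
β2 |I1  (I1 outputs flow p/I1)
β1 |J1  (1-jn J1 has f-setter on 2)
β3 |J1  (1-jn J1 has f-setter on 2)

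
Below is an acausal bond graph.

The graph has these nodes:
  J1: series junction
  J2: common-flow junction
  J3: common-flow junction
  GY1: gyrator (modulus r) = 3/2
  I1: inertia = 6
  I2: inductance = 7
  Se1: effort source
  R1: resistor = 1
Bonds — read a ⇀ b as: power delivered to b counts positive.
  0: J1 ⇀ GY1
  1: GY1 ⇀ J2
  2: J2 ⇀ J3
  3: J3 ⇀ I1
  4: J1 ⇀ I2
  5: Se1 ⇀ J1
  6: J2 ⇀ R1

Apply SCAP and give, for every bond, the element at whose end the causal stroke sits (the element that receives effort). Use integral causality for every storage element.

β5 stroke at J1  (Se1 fixes effort; stroke away)
β3 stroke at I1  (I1 integral (f out))
β2 stroke at J3  (1-jn J3 has f-setter on 3)
β1 stroke at J2  (1-jn J2 has f-setter on 2)
β6 stroke at J2  (J2: bond 2 brought flow, rest push out)
β0 stroke at J1  (GY GY1: same side as bond 1)
β4 stroke at I2  (closing 1-jn rule on J1)

#0 stroke→J1
#1 stroke→J2
#2 stroke→J3
#3 stroke→I1
#4 stroke→I2
#5 stroke→J1
#6 stroke→J2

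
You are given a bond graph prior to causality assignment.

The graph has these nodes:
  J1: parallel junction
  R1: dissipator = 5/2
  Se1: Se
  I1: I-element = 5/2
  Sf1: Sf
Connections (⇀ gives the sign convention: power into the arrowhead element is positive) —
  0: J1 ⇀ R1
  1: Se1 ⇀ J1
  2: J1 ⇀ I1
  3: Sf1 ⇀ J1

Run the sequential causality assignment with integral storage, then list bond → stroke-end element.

β0 stroke at R1
β1 stroke at J1
β2 stroke at I1
β3 stroke at Sf1

bond 1 |J1  (Se1 (Se) sets effort on bond)
bond 3 |Sf1  (Sf1 (Sf) sets flow on bond)
bond 0 |R1  (J1: bond 1 brought effort, rest push out)
bond 2 |I1  (common-e at J1 fixed by 1)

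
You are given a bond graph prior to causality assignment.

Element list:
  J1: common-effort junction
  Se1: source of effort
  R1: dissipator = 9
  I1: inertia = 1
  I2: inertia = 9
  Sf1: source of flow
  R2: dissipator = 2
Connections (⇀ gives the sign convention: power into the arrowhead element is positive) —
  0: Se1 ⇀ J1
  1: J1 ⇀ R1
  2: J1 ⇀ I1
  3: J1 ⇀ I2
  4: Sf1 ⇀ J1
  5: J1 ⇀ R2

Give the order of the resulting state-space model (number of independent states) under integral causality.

2  (I1, I2 all integral)

b0 →J1  (Se1 fixes effort; stroke away)
b4 →Sf1  (Sf1 fixes flow; stroke at Sf1)
b1 →R1  (0-jn J1 has e-setter on 0)
b2 →I1  (0-jn J1 has e-setter on 0)
b3 →I2  (0-jn J1 has e-setter on 0)
b5 →R2  (J1: bond 0 brought effort, rest push out)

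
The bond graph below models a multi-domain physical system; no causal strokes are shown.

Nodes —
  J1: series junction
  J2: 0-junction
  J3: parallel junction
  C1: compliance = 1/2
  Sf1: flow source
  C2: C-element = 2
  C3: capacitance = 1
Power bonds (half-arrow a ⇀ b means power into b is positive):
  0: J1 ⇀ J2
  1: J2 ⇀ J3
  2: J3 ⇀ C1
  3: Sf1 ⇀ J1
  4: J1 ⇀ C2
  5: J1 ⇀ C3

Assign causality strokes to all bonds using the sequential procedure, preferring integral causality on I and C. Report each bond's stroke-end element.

b0 |J1
b1 |J2
b2 |J3
b3 |Sf1
b4 |J1
b5 |J1

#3 →Sf1  (Sf1: flow source, stroke at near end)
#0 →J1  (J1 flow already set via bond 3)
#4 →J1  (common-f at J1 fixed by 3)
#5 →J1  (common-f at J1 fixed by 3)
#1 →J2  (closing 0-jn rule on J2)
#2 →J3  (J3 needs exactly one e-in)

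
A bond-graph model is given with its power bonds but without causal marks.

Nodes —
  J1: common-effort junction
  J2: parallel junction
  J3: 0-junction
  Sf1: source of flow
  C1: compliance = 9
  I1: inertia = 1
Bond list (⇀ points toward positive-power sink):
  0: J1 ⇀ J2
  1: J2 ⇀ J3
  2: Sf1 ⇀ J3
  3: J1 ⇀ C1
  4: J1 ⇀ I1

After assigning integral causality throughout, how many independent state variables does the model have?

#2 stroke→Sf1  (Sf1 (Sf) sets flow on bond)
#1 stroke→J3  (J3: last free bond brings effort in)
#0 stroke→J2  (only one effort-in slot at J2)
#3 stroke→J1  (prefer integral on C1)
#4 stroke→I1  (J1 effort already set via bond 3)

2  (C1, I1 all integral)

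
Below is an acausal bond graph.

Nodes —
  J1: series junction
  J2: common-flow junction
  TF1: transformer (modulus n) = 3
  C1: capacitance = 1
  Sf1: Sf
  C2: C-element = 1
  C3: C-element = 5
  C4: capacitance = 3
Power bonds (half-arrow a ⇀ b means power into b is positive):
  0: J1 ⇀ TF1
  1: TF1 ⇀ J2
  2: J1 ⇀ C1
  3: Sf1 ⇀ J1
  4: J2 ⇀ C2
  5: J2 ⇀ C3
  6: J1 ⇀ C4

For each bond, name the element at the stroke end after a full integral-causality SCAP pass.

b3 stroke→Sf1  (Sf1 fixes flow; stroke at Sf1)
b0 stroke→J1  (1-jn J1 has f-setter on 3)
b2 stroke→J1  (1-jn J1 has f-setter on 3)
b6 stroke→J1  (1-jn J1 has f-setter on 3)
b1 stroke→TF1  (through TF1, causality passes straight; one stroke at TF1)
b4 stroke→J2  (common-f at J2 fixed by 1)
b5 stroke→J2  (common-f at J2 fixed by 1)

#0 →J1
#1 →TF1
#2 →J1
#3 →Sf1
#4 →J2
#5 →J2
#6 →J1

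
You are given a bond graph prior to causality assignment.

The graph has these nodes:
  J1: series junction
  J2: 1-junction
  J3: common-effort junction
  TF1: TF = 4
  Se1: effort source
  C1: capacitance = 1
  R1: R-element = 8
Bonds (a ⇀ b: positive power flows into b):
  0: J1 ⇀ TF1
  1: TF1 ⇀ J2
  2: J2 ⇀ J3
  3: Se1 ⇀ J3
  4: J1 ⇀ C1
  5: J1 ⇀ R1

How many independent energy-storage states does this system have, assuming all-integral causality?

1  (C1 all integral)

#3 stroke at J3  (Se1 fixes effort; stroke away)
#2 stroke at J2  (0-jn J3 has e-setter on 3)
#1 stroke at TF1  (J2: last free bond brings flow in)
#0 stroke at J1  (TF TF1: opposite of bond 1)
#4 stroke at J1  (C1 integral (e out))
#5 stroke at R1  (J1 needs exactly one f-in)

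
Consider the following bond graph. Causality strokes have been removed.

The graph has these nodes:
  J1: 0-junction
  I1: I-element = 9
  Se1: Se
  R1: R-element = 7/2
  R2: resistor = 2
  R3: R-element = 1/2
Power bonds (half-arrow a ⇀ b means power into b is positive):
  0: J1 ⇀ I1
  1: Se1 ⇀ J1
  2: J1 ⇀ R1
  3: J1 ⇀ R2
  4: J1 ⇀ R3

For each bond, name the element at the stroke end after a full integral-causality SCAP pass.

β1 |J1  (Se1 fixes effort; stroke away)
β0 |I1  (common-e at J1 fixed by 1)
β2 |R1  (J1: bond 1 brought effort, rest push out)
β3 |R2  (J1 effort already set via bond 1)
β4 |R3  (0-jn J1 has e-setter on 1)

β0 stroke→I1
β1 stroke→J1
β2 stroke→R1
β3 stroke→R2
β4 stroke→R3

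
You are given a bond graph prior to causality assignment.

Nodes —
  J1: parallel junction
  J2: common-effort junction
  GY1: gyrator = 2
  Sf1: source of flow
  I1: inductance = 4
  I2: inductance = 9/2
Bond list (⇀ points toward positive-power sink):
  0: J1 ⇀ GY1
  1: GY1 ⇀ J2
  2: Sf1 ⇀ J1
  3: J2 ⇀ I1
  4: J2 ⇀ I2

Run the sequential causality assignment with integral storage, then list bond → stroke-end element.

b0 stroke at J1
b1 stroke at J2
b2 stroke at Sf1
b3 stroke at I1
b4 stroke at I2

β2 stroke at Sf1  (source Sf1 imposes f)
β0 stroke at J1  (J1: last free bond brings effort in)
β1 stroke at J2  (GY GY1: same side as bond 0)
β3 stroke at I1  (J2: bond 1 brought effort, rest push out)
β4 stroke at I2  (J2: bond 1 brought effort, rest push out)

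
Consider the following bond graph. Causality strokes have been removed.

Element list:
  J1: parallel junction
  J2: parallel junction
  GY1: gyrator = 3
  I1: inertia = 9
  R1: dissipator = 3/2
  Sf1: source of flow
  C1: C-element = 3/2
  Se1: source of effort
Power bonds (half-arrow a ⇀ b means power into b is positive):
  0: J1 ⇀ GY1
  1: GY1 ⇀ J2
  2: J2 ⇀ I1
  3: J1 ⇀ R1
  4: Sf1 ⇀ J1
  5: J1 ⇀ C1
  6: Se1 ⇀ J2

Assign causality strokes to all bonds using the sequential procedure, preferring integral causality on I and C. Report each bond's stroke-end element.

β4 stroke at Sf1  (Sf1 (Sf) sets flow on bond)
β6 stroke at J2  (Se1 fixes effort; stroke away)
β1 stroke at GY1  (0-jn J2 has e-setter on 6)
β2 stroke at I1  (J2: bond 6 brought effort, rest push out)
β0 stroke at GY1  (GY1 both-in/both-out from 1)
β5 stroke at J1  (C1: C, integral causality)
β3 stroke at R1  (common-e at J1 fixed by 5)

#0 |GY1
#1 |GY1
#2 |I1
#3 |R1
#4 |Sf1
#5 |J1
#6 |J2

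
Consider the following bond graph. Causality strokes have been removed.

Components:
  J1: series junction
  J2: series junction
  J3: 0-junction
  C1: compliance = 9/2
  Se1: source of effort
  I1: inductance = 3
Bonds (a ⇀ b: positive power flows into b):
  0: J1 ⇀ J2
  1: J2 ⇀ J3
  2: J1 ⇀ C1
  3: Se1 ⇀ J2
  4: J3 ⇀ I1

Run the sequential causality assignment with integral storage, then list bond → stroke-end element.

b3 →J2  (source Se1 imposes e)
b2 →J1  (prefer integral on C1)
b0 →J2  (J1: last free bond brings flow in)
b1 →J3  (J2: last free bond brings flow in)
b4 →I1  (common-e at J3 fixed by 1)

b0 stroke at J2
b1 stroke at J3
b2 stroke at J1
b3 stroke at J2
b4 stroke at I1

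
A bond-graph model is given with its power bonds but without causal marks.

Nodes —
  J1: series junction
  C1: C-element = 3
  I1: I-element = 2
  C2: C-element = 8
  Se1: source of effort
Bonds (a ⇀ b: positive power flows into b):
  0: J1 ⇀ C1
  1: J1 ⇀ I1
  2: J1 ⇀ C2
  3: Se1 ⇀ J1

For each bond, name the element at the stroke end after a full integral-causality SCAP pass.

#3 →J1  (Se1 fixes effort; stroke away)
#0 →J1  (prefer integral on C1)
#1 →I1  (I1: I, integral causality)
#2 →J1  (1-jn J1 has f-setter on 1)

β0 →J1
β1 →I1
β2 →J1
β3 →J1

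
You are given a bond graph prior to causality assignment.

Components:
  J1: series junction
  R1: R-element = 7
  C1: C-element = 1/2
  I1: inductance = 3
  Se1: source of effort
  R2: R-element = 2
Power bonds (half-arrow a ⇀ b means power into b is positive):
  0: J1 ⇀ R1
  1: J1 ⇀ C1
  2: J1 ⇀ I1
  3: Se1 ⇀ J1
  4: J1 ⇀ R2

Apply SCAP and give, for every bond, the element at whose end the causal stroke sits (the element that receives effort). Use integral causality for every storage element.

#0 |J1
#1 |J1
#2 |I1
#3 |J1
#4 |J1

#3 →J1  (source Se1 imposes e)
#1 →J1  (C1: C, integral causality)
#2 →I1  (I1: I, integral causality)
#0 →J1  (J1: bond 2 brought flow, rest push out)
#4 →J1  (1-jn J1 has f-setter on 2)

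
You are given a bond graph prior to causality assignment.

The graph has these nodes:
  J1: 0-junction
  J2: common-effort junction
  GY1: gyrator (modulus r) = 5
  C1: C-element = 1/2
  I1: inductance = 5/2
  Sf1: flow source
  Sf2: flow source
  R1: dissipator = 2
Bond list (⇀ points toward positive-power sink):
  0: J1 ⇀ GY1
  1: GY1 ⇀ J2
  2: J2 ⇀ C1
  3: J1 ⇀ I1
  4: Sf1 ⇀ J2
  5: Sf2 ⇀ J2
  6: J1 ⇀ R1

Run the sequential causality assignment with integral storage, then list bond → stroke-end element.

#4 stroke at Sf1  (source Sf1 imposes f)
#5 stroke at Sf2  (Sf2 fixes flow; stroke at Sf2)
#2 stroke at J2  (prefer integral on C1)
#1 stroke at GY1  (0-jn J2 has e-setter on 2)
#0 stroke at GY1  (GY1 both-in/both-out from 1)
#3 stroke at I1  (I1: I, integral causality)
#6 stroke at J1  (J1: last free bond brings effort in)

β0 →GY1
β1 →GY1
β2 →J2
β3 →I1
β4 →Sf1
β5 →Sf2
β6 →J1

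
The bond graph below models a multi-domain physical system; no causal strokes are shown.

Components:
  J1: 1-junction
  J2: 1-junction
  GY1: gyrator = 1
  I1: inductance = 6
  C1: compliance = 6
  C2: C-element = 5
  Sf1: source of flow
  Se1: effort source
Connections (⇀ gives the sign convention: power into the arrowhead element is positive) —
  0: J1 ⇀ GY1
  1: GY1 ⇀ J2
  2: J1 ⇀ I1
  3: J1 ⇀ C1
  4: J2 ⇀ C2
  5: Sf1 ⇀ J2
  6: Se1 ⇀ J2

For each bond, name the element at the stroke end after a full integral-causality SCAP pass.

#0 →J1
#1 →J2
#2 →I1
#3 →J1
#4 →J2
#5 →Sf1
#6 →J2

β5 stroke→Sf1  (Sf1: flow source, stroke at near end)
β6 stroke→J2  (source Se1 imposes e)
β1 stroke→J2  (J2: bond 5 brought flow, rest push out)
β4 stroke→J2  (J2: bond 5 brought flow, rest push out)
β0 stroke→J1  (through GY1, causality inverts; strokes same side of GY1)
β2 stroke→I1  (prefer integral on I1)
β3 stroke→J1  (common-f at J1 fixed by 2)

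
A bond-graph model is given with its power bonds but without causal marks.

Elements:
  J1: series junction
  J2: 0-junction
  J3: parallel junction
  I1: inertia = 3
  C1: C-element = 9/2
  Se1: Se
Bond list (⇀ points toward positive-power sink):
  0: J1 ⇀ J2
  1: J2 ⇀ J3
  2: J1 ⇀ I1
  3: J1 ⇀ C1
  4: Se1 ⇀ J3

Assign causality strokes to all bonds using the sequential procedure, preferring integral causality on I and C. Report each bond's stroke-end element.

#4 stroke→J3  (Se1 fixes effort; stroke away)
#1 stroke→J2  (J3 effort already set via bond 4)
#0 stroke→J1  (J2: bond 1 brought effort, rest push out)
#2 stroke→I1  (I1 outputs flow p/I1)
#3 stroke→J1  (common-f at J1 fixed by 2)

#0 →J1
#1 →J2
#2 →I1
#3 →J1
#4 →J3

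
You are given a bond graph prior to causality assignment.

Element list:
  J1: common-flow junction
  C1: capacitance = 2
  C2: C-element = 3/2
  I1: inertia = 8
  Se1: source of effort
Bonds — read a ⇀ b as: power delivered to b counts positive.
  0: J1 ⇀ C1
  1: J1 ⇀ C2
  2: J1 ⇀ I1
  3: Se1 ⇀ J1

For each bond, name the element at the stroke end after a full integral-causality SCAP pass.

bond 0 stroke→J1
bond 1 stroke→J1
bond 2 stroke→I1
bond 3 stroke→J1

#3 →J1  (Se1: effort source, stroke at far end)
#0 →J1  (C1 integral (e out))
#1 →J1  (C2: C, integral causality)
#2 →I1  (J1: last free bond brings flow in)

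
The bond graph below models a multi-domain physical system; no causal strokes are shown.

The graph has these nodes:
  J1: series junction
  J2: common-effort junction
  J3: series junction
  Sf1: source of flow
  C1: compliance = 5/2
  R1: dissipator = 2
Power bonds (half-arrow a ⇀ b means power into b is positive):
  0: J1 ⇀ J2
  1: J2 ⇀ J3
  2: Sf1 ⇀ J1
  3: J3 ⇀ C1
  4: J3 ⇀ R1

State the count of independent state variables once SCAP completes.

1  (C1 all integral)

#2 stroke at Sf1  (source Sf1 imposes f)
#0 stroke at J1  (common-f at J1 fixed by 2)
#1 stroke at J2  (closing 0-jn rule on J2)
#3 stroke at J3  (J3 flow already set via bond 1)
#4 stroke at J3  (1-jn J3 has f-setter on 1)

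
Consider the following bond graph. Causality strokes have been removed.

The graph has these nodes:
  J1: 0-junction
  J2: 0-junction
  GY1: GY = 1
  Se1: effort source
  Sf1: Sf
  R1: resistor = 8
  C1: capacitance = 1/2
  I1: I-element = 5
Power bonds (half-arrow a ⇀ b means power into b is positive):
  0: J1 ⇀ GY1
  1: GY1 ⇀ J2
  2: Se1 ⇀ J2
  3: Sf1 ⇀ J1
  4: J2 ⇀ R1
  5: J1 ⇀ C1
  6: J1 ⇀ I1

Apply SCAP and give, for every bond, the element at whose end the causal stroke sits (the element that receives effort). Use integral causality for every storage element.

bond 0 stroke→GY1
bond 1 stroke→GY1
bond 2 stroke→J2
bond 3 stroke→Sf1
bond 4 stroke→R1
bond 5 stroke→J1
bond 6 stroke→I1

bond 2 →J2  (source Se1 imposes e)
bond 3 →Sf1  (Sf1 (Sf) sets flow on bond)
bond 1 →GY1  (J2: bond 2 brought effort, rest push out)
bond 4 →R1  (0-jn J2 has e-setter on 2)
bond 0 →GY1  (GY1 both-in/both-out from 1)
bond 5 →J1  (prefer integral on C1)
bond 6 →I1  (J1 effort already set via bond 5)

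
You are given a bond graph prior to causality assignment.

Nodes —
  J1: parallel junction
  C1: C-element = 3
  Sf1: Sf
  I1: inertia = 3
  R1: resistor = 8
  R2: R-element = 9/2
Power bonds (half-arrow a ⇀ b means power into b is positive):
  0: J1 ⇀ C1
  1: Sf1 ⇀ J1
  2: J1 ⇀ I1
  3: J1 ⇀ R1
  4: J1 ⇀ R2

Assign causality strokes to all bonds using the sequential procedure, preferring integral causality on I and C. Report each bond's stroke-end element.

bond 0 →J1
bond 1 →Sf1
bond 2 →I1
bond 3 →R1
bond 4 →R2

β1 →Sf1  (source Sf1 imposes f)
β0 →J1  (C1: C, integral causality)
β2 →I1  (common-e at J1 fixed by 0)
β3 →R1  (0-jn J1 has e-setter on 0)
β4 →R2  (common-e at J1 fixed by 0)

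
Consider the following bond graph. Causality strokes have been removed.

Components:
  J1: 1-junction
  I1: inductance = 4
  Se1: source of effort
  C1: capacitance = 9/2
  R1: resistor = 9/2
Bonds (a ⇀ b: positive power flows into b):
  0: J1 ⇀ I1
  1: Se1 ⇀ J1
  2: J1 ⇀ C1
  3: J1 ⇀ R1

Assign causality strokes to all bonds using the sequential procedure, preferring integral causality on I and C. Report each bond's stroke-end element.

bond 0 stroke at I1
bond 1 stroke at J1
bond 2 stroke at J1
bond 3 stroke at J1

#1 stroke at J1  (Se1: effort source, stroke at far end)
#0 stroke at I1  (I1 integral (f out))
#2 stroke at J1  (J1: bond 0 brought flow, rest push out)
#3 stroke at J1  (common-f at J1 fixed by 0)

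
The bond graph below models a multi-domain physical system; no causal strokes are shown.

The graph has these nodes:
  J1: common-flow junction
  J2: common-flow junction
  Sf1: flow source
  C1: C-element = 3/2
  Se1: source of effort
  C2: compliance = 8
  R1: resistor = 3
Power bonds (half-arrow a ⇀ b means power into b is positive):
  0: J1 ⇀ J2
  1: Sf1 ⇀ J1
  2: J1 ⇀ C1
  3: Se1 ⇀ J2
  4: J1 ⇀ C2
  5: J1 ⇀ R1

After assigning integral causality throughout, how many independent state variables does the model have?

bond 1 |Sf1  (Sf1: flow source, stroke at near end)
bond 3 |J2  (Se1 (Se) sets effort on bond)
bond 0 |J1  (common-f at J1 fixed by 1)
bond 2 |J1  (1-jn J1 has f-setter on 1)
bond 4 |J1  (common-f at J1 fixed by 1)
bond 5 |J1  (common-f at J1 fixed by 1)

2  (C1, C2 all integral)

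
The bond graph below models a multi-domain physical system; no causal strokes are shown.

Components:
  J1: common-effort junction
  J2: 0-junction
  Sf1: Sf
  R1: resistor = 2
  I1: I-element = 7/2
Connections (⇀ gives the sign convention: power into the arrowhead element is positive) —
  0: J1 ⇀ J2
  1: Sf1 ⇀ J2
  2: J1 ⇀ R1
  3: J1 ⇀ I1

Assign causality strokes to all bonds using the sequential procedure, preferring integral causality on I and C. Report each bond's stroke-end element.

β1 →Sf1  (Sf1 fixes flow; stroke at Sf1)
β0 →J2  (closing 0-jn rule on J2)
β3 →I1  (prefer integral on I1)
β2 →J1  (closing 0-jn rule on J1)

b0 |J2
b1 |Sf1
b2 |J1
b3 |I1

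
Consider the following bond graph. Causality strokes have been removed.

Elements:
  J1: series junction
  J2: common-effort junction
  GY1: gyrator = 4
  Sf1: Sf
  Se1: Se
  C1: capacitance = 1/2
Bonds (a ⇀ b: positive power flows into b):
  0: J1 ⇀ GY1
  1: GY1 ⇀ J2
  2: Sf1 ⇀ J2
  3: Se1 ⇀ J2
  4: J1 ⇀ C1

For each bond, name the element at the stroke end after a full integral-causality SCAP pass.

bond 0 →GY1
bond 1 →GY1
bond 2 →Sf1
bond 3 →J2
bond 4 →J1

#2 →Sf1  (Sf1 (Sf) sets flow on bond)
#3 →J2  (Se1 fixes effort; stroke away)
#1 →GY1  (common-e at J2 fixed by 3)
#0 →GY1  (GY1: gyrator matches bond 1)
#4 →J1  (J1 flow already set via bond 0)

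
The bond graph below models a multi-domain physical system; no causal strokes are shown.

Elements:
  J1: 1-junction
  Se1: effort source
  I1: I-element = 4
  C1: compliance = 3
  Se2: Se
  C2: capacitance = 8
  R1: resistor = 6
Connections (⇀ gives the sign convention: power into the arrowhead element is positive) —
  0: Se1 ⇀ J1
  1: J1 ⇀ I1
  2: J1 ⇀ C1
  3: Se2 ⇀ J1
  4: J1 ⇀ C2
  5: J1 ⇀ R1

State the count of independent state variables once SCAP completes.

3  (C1, C2, I1 all integral)

#0 stroke at J1  (Se1: effort source, stroke at far end)
#3 stroke at J1  (Se2 fixes effort; stroke away)
#1 stroke at I1  (I1 outputs flow p/I1)
#2 stroke at J1  (J1: bond 1 brought flow, rest push out)
#4 stroke at J1  (1-jn J1 has f-setter on 1)
#5 stroke at J1  (J1 flow already set via bond 1)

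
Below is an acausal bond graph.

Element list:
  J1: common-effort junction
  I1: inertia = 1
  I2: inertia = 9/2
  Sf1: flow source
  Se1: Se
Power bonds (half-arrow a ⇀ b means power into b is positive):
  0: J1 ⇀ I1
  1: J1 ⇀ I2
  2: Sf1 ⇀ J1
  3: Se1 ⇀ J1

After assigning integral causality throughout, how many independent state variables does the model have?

bond 2 →Sf1  (source Sf1 imposes f)
bond 3 →J1  (source Se1 imposes e)
bond 0 →I1  (J1 effort already set via bond 3)
bond 1 →I2  (J1: bond 3 brought effort, rest push out)

2  (I1, I2 all integral)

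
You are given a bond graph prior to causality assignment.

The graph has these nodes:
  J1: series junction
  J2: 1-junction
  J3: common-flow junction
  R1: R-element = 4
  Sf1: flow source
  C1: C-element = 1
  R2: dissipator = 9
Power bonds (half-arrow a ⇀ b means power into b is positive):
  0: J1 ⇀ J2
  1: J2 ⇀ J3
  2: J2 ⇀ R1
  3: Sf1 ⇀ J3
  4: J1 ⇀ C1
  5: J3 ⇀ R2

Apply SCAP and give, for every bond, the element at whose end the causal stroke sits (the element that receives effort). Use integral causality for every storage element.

bond 0 →J2
bond 1 →J3
bond 2 →J2
bond 3 →Sf1
bond 4 →J1
bond 5 →J3

#3 →Sf1  (Sf1 (Sf) sets flow on bond)
#1 →J3  (1-jn J3 has f-setter on 3)
#5 →J3  (J3 flow already set via bond 3)
#0 →J2  (J2: bond 1 brought flow, rest push out)
#2 →J2  (J2 flow already set via bond 1)
#4 →J1  (J1: bond 0 brought flow, rest push out)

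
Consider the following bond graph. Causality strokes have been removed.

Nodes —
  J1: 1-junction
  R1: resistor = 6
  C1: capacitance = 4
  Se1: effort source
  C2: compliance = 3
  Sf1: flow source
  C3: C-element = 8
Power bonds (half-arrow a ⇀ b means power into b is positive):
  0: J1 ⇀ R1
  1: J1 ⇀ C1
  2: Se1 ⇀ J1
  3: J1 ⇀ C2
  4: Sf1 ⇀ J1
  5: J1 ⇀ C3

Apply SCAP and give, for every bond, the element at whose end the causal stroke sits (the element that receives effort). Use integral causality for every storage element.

#2 stroke→J1  (source Se1 imposes e)
#4 stroke→Sf1  (source Sf1 imposes f)
#0 stroke→J1  (1-jn J1 has f-setter on 4)
#1 stroke→J1  (1-jn J1 has f-setter on 4)
#3 stroke→J1  (J1 flow already set via bond 4)
#5 stroke→J1  (1-jn J1 has f-setter on 4)

β0 →J1
β1 →J1
β2 →J1
β3 →J1
β4 →Sf1
β5 →J1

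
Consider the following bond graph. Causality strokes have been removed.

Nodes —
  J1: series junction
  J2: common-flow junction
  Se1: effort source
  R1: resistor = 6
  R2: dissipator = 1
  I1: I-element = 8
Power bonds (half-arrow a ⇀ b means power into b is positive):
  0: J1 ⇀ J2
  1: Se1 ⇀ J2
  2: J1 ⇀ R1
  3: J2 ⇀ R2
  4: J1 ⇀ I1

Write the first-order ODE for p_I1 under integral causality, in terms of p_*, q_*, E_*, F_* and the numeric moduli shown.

b1 stroke at J2  (Se1 fixes effort; stroke away)
b4 stroke at I1  (I1 outputs flow p/I1)
b0 stroke at J1  (J1: bond 4 brought flow, rest push out)
b2 stroke at J1  (J1: bond 4 brought flow, rest push out)
b3 stroke at J2  (common-f at J2 fixed by 0)

dp_I1/dt = E_Se1 - 7*p_I1/8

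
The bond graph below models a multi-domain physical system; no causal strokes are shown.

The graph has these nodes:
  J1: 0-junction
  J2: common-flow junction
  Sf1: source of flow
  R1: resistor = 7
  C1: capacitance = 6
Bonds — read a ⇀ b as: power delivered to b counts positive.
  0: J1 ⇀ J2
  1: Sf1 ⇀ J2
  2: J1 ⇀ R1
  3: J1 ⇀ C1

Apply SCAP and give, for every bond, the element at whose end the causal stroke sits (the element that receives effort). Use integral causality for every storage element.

#0 stroke→J2
#1 stroke→Sf1
#2 stroke→R1
#3 stroke→J1

b1 |Sf1  (Sf1: flow source, stroke at near end)
b0 |J2  (common-f at J2 fixed by 1)
b3 |J1  (C1 integral (e out))
b2 |R1  (0-jn J1 has e-setter on 3)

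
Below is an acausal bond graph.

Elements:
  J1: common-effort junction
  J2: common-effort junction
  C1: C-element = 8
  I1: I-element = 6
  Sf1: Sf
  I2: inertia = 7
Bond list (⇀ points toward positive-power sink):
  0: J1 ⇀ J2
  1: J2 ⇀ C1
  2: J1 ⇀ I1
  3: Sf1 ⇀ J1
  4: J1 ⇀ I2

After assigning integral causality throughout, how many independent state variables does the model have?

b3 →Sf1  (Sf1 fixes flow; stroke at Sf1)
b1 →J2  (C1 integral (e out))
b0 →J1  (0-jn J2 has e-setter on 1)
b2 →I1  (J1 effort already set via bond 0)
b4 →I2  (common-e at J1 fixed by 0)

3  (C1, I1, I2 all integral)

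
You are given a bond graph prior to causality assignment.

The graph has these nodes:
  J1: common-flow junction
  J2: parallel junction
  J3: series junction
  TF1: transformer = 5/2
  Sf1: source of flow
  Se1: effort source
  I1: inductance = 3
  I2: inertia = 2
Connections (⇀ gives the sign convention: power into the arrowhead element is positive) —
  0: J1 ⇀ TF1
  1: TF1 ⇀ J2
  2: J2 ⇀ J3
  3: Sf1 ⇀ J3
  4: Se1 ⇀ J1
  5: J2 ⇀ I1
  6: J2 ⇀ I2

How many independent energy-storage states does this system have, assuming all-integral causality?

bond 3 stroke→Sf1  (source Sf1 imposes f)
bond 4 stroke→J1  (Se1 fixes effort; stroke away)
bond 0 stroke→TF1  (J1: last free bond brings flow in)
bond 2 stroke→J3  (J3: bond 3 brought flow, rest push out)
bond 1 stroke→J2  (TF1: transformer flips bond 0)
bond 5 stroke→I1  (J2 effort already set via bond 1)
bond 6 stroke→I2  (J2 effort already set via bond 1)

2  (I1, I2 all integral)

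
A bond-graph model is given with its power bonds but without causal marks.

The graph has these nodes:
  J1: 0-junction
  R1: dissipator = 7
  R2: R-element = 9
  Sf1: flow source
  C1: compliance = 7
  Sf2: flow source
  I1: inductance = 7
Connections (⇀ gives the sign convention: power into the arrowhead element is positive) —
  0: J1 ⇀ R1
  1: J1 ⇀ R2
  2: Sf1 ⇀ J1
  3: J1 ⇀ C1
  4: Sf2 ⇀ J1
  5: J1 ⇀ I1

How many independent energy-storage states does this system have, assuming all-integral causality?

β2 stroke at Sf1  (Sf1: flow source, stroke at near end)
β4 stroke at Sf2  (Sf2 (Sf) sets flow on bond)
β3 stroke at J1  (prefer integral on C1)
β0 stroke at R1  (0-jn J1 has e-setter on 3)
β1 stroke at R2  (J1: bond 3 brought effort, rest push out)
β5 stroke at I1  (J1: bond 3 brought effort, rest push out)

2  (C1, I1 all integral)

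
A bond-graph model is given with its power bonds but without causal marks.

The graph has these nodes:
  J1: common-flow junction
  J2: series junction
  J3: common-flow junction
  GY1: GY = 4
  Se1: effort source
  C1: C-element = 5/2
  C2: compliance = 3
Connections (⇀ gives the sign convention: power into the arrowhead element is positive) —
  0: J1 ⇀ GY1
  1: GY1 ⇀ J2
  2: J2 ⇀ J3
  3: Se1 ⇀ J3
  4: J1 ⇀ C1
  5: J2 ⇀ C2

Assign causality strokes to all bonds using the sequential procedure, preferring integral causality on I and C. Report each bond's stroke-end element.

bond 3 stroke at J3  (Se1 fixes effort; stroke away)
bond 2 stroke at J2  (J3: last free bond brings flow in)
bond 4 stroke at J1  (C1 outputs effort q/C1)
bond 0 stroke at GY1  (J1 needs exactly one f-in)
bond 1 stroke at GY1  (GY1 both-in/both-out from 0)
bond 5 stroke at J2  (J2 flow already set via bond 1)

β0 |GY1
β1 |GY1
β2 |J2
β3 |J3
β4 |J1
β5 |J2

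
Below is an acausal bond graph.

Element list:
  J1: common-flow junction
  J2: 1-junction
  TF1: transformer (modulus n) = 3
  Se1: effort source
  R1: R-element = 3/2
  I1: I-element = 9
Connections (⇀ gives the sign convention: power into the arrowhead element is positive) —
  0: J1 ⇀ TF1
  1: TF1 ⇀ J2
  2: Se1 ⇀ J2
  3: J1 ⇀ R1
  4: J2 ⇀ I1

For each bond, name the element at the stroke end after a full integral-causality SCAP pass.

bond 0 |TF1
bond 1 |J2
bond 2 |J2
bond 3 |J1
bond 4 |I1

β2 stroke→J2  (source Se1 imposes e)
β4 stroke→I1  (I1 outputs flow p/I1)
β1 stroke→J2  (J2: bond 4 brought flow, rest push out)
β0 stroke→TF1  (TF1 one-in-one-out from 1)
β3 stroke→J1  (1-jn J1 has f-setter on 0)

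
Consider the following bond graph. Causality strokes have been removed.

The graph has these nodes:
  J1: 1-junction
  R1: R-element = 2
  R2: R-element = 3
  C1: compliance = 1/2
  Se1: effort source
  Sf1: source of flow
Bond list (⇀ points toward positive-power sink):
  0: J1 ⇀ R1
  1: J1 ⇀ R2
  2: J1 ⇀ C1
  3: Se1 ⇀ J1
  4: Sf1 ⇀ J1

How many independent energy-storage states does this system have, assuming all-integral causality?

bond 3 stroke→J1  (Se1 (Se) sets effort on bond)
bond 4 stroke→Sf1  (Sf1 (Sf) sets flow on bond)
bond 0 stroke→J1  (J1 flow already set via bond 4)
bond 1 stroke→J1  (1-jn J1 has f-setter on 4)
bond 2 stroke→J1  (J1: bond 4 brought flow, rest push out)

1  (C1 all integral)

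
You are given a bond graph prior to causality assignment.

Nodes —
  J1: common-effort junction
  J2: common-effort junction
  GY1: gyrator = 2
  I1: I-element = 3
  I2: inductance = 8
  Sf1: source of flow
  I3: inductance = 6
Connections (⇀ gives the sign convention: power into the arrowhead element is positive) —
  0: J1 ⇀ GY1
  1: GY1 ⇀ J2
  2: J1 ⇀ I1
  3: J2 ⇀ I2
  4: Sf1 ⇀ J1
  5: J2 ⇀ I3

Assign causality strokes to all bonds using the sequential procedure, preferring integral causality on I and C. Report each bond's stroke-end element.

#0 stroke at J1
#1 stroke at J2
#2 stroke at I1
#3 stroke at I2
#4 stroke at Sf1
#5 stroke at I3

#4 →Sf1  (Sf1: flow source, stroke at near end)
#2 →I1  (prefer integral on I1)
#0 →J1  (closing 0-jn rule on J1)
#1 →J2  (through GY1, causality inverts; strokes same side of GY1)
#3 →I2  (0-jn J2 has e-setter on 1)
#5 →I3  (J2: bond 1 brought effort, rest push out)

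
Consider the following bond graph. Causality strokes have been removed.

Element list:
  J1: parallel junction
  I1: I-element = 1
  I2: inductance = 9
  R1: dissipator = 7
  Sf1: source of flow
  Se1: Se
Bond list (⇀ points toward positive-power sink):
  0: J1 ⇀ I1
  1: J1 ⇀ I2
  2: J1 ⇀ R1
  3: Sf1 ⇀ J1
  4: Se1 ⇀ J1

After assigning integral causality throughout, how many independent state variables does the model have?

2  (I1, I2 all integral)

bond 3 |Sf1  (Sf1 (Sf) sets flow on bond)
bond 4 |J1  (Se1 (Se) sets effort on bond)
bond 0 |I1  (common-e at J1 fixed by 4)
bond 1 |I2  (J1 effort already set via bond 4)
bond 2 |R1  (J1 effort already set via bond 4)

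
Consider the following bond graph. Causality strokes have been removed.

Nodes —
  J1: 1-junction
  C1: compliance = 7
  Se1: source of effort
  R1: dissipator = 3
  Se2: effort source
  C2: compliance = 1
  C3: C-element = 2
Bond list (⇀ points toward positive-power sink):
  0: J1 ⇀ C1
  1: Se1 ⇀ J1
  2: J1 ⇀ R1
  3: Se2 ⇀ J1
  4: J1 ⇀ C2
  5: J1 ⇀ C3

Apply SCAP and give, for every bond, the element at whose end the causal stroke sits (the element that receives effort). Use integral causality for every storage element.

#0 |J1
#1 |J1
#2 |R1
#3 |J1
#4 |J1
#5 |J1

bond 1 |J1  (Se1: effort source, stroke at far end)
bond 3 |J1  (source Se2 imposes e)
bond 0 |J1  (C1 integral (e out))
bond 4 |J1  (prefer integral on C2)
bond 5 |J1  (prefer integral on C3)
bond 2 |R1  (J1: last free bond brings flow in)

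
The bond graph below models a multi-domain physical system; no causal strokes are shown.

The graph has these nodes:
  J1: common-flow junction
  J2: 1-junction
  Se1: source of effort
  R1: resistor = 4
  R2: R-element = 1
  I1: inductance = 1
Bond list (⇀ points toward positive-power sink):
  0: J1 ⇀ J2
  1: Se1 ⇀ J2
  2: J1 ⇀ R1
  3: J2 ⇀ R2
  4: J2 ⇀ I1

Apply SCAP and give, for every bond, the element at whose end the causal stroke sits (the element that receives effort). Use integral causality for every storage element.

bond 1 |J2  (Se1 fixes effort; stroke away)
bond 4 |I1  (I1 outputs flow p/I1)
bond 0 |J2  (J2 flow already set via bond 4)
bond 3 |J2  (common-f at J2 fixed by 4)
bond 2 |J1  (1-jn J1 has f-setter on 0)

bond 0 →J2
bond 1 →J2
bond 2 →J1
bond 3 →J2
bond 4 →I1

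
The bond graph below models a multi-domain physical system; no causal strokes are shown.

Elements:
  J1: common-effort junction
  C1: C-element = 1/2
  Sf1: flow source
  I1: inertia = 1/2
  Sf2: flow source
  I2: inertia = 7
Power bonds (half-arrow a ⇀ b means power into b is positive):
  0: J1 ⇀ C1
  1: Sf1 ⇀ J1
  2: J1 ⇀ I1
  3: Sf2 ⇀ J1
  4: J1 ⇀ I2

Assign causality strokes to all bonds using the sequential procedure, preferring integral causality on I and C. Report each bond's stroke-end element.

b0 →J1
b1 →Sf1
b2 →I1
b3 →Sf2
b4 →I2

bond 1 |Sf1  (source Sf1 imposes f)
bond 3 |Sf2  (Sf2: flow source, stroke at near end)
bond 0 |J1  (prefer integral on C1)
bond 2 |I1  (common-e at J1 fixed by 0)
bond 4 |I2  (common-e at J1 fixed by 0)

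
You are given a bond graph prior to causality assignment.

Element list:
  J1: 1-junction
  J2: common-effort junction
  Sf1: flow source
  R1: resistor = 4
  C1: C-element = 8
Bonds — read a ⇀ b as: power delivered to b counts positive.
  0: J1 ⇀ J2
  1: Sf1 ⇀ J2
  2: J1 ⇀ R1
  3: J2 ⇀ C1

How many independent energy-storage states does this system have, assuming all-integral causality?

#1 stroke→Sf1  (Sf1 (Sf) sets flow on bond)
#3 stroke→J2  (C1 integral (e out))
#0 stroke→J1  (common-e at J2 fixed by 3)
#2 stroke→R1  (only one flow-in slot at J1)

1  (C1 all integral)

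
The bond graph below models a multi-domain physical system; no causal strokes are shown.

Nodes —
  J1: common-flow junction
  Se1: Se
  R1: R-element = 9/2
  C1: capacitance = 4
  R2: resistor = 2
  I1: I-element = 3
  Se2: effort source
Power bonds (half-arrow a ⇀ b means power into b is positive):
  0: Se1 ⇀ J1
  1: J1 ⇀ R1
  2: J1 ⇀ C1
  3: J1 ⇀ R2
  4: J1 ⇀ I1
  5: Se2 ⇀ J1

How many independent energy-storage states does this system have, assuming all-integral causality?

2  (C1, I1 all integral)

#0 stroke→J1  (source Se1 imposes e)
#5 stroke→J1  (Se2: effort source, stroke at far end)
#2 stroke→J1  (C1: C, integral causality)
#4 stroke→I1  (I1: I, integral causality)
#1 stroke→J1  (J1: bond 4 brought flow, rest push out)
#3 stroke→J1  (J1 flow already set via bond 4)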